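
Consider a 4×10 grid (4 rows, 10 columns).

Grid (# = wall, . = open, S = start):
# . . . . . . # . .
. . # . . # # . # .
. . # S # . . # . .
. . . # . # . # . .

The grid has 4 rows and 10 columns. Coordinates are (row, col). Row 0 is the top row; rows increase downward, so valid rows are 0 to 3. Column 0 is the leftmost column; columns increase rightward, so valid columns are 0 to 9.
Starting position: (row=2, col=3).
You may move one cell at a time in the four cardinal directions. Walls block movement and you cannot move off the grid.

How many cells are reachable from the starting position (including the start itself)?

Answer: Reachable cells: 16

Derivation:
BFS flood-fill from (row=2, col=3):
  Distance 0: (row=2, col=3)
  Distance 1: (row=1, col=3)
  Distance 2: (row=0, col=3), (row=1, col=4)
  Distance 3: (row=0, col=2), (row=0, col=4)
  Distance 4: (row=0, col=1), (row=0, col=5)
  Distance 5: (row=0, col=6), (row=1, col=1)
  Distance 6: (row=1, col=0), (row=2, col=1)
  Distance 7: (row=2, col=0), (row=3, col=1)
  Distance 8: (row=3, col=0), (row=3, col=2)
Total reachable: 16 (grid has 28 open cells total)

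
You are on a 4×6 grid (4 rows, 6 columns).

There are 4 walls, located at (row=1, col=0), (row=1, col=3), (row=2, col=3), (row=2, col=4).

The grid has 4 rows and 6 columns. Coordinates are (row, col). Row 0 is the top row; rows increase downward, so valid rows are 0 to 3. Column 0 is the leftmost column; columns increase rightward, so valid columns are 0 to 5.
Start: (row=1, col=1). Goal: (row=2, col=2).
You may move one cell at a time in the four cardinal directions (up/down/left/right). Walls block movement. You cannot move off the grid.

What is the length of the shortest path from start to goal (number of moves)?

BFS from (row=1, col=1) until reaching (row=2, col=2):
  Distance 0: (row=1, col=1)
  Distance 1: (row=0, col=1), (row=1, col=2), (row=2, col=1)
  Distance 2: (row=0, col=0), (row=0, col=2), (row=2, col=0), (row=2, col=2), (row=3, col=1)  <- goal reached here
One shortest path (2 moves): (row=1, col=1) -> (row=1, col=2) -> (row=2, col=2)

Answer: Shortest path length: 2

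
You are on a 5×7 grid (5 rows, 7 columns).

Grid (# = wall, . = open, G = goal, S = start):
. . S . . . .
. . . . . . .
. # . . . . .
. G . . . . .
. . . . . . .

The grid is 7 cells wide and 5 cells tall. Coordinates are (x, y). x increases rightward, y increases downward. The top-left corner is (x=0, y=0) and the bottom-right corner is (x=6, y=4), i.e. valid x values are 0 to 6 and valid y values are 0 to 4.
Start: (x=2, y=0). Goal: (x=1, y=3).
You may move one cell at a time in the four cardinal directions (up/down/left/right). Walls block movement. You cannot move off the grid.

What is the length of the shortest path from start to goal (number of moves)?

BFS from (x=2, y=0) until reaching (x=1, y=3):
  Distance 0: (x=2, y=0)
  Distance 1: (x=1, y=0), (x=3, y=0), (x=2, y=1)
  Distance 2: (x=0, y=0), (x=4, y=0), (x=1, y=1), (x=3, y=1), (x=2, y=2)
  Distance 3: (x=5, y=0), (x=0, y=1), (x=4, y=1), (x=3, y=2), (x=2, y=3)
  Distance 4: (x=6, y=0), (x=5, y=1), (x=0, y=2), (x=4, y=2), (x=1, y=3), (x=3, y=3), (x=2, y=4)  <- goal reached here
One shortest path (4 moves): (x=2, y=0) -> (x=2, y=1) -> (x=2, y=2) -> (x=2, y=3) -> (x=1, y=3)

Answer: Shortest path length: 4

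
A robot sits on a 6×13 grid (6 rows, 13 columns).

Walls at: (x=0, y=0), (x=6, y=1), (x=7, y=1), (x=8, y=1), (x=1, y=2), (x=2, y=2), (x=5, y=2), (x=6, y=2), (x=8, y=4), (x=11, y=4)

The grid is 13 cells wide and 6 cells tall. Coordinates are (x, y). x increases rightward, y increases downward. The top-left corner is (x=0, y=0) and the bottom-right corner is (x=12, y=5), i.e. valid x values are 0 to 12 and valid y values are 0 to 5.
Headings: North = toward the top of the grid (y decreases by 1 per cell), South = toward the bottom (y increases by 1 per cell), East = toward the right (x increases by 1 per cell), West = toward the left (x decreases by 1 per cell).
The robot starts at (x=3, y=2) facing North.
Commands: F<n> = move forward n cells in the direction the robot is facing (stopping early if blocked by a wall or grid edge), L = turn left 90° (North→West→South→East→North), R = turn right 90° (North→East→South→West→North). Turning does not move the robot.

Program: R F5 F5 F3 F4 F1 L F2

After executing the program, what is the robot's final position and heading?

Start: (x=3, y=2), facing North
  R: turn right, now facing East
  F5: move forward 1/5 (blocked), now at (x=4, y=2)
  F5: move forward 0/5 (blocked), now at (x=4, y=2)
  F3: move forward 0/3 (blocked), now at (x=4, y=2)
  F4: move forward 0/4 (blocked), now at (x=4, y=2)
  F1: move forward 0/1 (blocked), now at (x=4, y=2)
  L: turn left, now facing North
  F2: move forward 2, now at (x=4, y=0)
Final: (x=4, y=0), facing North

Answer: Final position: (x=4, y=0), facing North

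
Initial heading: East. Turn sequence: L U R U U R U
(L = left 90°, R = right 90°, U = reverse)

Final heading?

Answer: Final heading: South

Derivation:
Start: East
  L (left (90° counter-clockwise)) -> North
  U (U-turn (180°)) -> South
  R (right (90° clockwise)) -> West
  U (U-turn (180°)) -> East
  U (U-turn (180°)) -> West
  R (right (90° clockwise)) -> North
  U (U-turn (180°)) -> South
Final: South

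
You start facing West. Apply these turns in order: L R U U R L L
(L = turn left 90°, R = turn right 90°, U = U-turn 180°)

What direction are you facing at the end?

Start: West
  L (left (90° counter-clockwise)) -> South
  R (right (90° clockwise)) -> West
  U (U-turn (180°)) -> East
  U (U-turn (180°)) -> West
  R (right (90° clockwise)) -> North
  L (left (90° counter-clockwise)) -> West
  L (left (90° counter-clockwise)) -> South
Final: South

Answer: Final heading: South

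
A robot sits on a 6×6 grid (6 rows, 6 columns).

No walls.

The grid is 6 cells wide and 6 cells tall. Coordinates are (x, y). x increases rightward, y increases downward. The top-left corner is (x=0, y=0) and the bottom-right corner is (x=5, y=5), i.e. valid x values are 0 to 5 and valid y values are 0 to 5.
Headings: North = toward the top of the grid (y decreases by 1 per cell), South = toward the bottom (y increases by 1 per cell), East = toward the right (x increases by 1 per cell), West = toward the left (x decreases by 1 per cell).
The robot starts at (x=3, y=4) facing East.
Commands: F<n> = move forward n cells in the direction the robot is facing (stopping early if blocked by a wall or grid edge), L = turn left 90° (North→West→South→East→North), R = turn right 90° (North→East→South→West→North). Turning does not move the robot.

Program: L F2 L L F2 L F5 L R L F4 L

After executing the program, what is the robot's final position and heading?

Answer: Final position: (x=5, y=0), facing West

Derivation:
Start: (x=3, y=4), facing East
  L: turn left, now facing North
  F2: move forward 2, now at (x=3, y=2)
  L: turn left, now facing West
  L: turn left, now facing South
  F2: move forward 2, now at (x=3, y=4)
  L: turn left, now facing East
  F5: move forward 2/5 (blocked), now at (x=5, y=4)
  L: turn left, now facing North
  R: turn right, now facing East
  L: turn left, now facing North
  F4: move forward 4, now at (x=5, y=0)
  L: turn left, now facing West
Final: (x=5, y=0), facing West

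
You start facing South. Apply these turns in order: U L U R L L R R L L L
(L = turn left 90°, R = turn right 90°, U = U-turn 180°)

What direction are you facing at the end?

Start: South
  U (U-turn (180°)) -> North
  L (left (90° counter-clockwise)) -> West
  U (U-turn (180°)) -> East
  R (right (90° clockwise)) -> South
  L (left (90° counter-clockwise)) -> East
  L (left (90° counter-clockwise)) -> North
  R (right (90° clockwise)) -> East
  R (right (90° clockwise)) -> South
  L (left (90° counter-clockwise)) -> East
  L (left (90° counter-clockwise)) -> North
  L (left (90° counter-clockwise)) -> West
Final: West

Answer: Final heading: West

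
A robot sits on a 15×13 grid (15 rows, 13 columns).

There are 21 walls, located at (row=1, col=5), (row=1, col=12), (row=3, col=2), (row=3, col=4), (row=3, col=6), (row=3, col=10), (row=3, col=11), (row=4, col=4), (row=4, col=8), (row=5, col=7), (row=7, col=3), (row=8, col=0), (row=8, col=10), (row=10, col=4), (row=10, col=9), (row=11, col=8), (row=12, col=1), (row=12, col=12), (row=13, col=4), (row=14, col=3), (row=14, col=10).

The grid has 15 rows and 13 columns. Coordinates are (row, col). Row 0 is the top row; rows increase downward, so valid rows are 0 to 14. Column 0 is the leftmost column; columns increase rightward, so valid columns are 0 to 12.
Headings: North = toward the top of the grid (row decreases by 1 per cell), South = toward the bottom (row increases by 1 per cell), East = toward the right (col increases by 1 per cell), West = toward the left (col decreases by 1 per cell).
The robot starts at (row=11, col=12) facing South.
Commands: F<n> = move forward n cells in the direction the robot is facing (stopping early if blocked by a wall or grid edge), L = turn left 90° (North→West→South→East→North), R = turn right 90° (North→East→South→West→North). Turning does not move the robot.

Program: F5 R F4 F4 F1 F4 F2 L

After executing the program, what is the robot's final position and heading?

Start: (row=11, col=12), facing South
  F5: move forward 0/5 (blocked), now at (row=11, col=12)
  R: turn right, now facing West
  F4: move forward 3/4 (blocked), now at (row=11, col=9)
  F4: move forward 0/4 (blocked), now at (row=11, col=9)
  F1: move forward 0/1 (blocked), now at (row=11, col=9)
  F4: move forward 0/4 (blocked), now at (row=11, col=9)
  F2: move forward 0/2 (blocked), now at (row=11, col=9)
  L: turn left, now facing South
Final: (row=11, col=9), facing South

Answer: Final position: (row=11, col=9), facing South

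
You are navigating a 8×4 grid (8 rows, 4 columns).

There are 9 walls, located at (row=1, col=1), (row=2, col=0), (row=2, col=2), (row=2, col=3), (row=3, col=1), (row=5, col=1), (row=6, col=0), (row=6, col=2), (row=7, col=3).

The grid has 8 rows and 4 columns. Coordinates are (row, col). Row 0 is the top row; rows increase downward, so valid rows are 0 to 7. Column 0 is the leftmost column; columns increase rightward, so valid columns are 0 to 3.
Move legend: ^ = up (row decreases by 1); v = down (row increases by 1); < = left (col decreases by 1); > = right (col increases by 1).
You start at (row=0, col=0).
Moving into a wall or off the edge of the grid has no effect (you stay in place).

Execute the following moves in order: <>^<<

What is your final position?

Answer: Final position: (row=0, col=0)

Derivation:
Start: (row=0, col=0)
  < (left): blocked, stay at (row=0, col=0)
  > (right): (row=0, col=0) -> (row=0, col=1)
  ^ (up): blocked, stay at (row=0, col=1)
  < (left): (row=0, col=1) -> (row=0, col=0)
  < (left): blocked, stay at (row=0, col=0)
Final: (row=0, col=0)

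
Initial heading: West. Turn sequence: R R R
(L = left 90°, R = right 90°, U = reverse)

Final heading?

Start: West
  R (right (90° clockwise)) -> North
  R (right (90° clockwise)) -> East
  R (right (90° clockwise)) -> South
Final: South

Answer: Final heading: South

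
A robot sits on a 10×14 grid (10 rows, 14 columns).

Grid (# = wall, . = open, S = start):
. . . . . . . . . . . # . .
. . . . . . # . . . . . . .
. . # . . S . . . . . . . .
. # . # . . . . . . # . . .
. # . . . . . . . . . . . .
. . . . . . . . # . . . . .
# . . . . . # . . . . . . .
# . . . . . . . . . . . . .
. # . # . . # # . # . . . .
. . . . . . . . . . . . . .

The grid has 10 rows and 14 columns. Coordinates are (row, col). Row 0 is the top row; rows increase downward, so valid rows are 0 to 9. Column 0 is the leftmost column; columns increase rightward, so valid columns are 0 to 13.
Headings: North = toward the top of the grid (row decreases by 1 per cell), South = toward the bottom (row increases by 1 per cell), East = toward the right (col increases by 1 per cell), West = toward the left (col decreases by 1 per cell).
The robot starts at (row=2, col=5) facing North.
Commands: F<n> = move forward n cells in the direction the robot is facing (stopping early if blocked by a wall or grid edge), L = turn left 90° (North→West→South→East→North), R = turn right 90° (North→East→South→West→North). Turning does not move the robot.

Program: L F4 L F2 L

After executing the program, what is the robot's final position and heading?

Start: (row=2, col=5), facing North
  L: turn left, now facing West
  F4: move forward 2/4 (blocked), now at (row=2, col=3)
  L: turn left, now facing South
  F2: move forward 0/2 (blocked), now at (row=2, col=3)
  L: turn left, now facing East
Final: (row=2, col=3), facing East

Answer: Final position: (row=2, col=3), facing East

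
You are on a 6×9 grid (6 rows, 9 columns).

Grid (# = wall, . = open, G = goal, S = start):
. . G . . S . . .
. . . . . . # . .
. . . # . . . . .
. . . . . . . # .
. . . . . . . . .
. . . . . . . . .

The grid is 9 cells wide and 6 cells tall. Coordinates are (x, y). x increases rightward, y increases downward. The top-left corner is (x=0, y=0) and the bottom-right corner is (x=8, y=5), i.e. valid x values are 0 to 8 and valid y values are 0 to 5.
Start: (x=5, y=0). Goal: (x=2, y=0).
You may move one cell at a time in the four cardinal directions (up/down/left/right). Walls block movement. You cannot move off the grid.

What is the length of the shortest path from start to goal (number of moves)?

Answer: Shortest path length: 3

Derivation:
BFS from (x=5, y=0) until reaching (x=2, y=0):
  Distance 0: (x=5, y=0)
  Distance 1: (x=4, y=0), (x=6, y=0), (x=5, y=1)
  Distance 2: (x=3, y=0), (x=7, y=0), (x=4, y=1), (x=5, y=2)
  Distance 3: (x=2, y=0), (x=8, y=0), (x=3, y=1), (x=7, y=1), (x=4, y=2), (x=6, y=2), (x=5, y=3)  <- goal reached here
One shortest path (3 moves): (x=5, y=0) -> (x=4, y=0) -> (x=3, y=0) -> (x=2, y=0)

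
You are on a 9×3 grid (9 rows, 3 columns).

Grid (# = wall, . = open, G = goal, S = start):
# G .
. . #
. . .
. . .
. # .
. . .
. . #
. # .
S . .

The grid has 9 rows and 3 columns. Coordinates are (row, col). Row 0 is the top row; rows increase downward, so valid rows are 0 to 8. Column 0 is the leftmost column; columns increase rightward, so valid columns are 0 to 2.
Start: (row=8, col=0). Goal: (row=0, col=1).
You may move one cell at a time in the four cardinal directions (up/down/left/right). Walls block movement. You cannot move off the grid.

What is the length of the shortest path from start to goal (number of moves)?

Answer: Shortest path length: 9

Derivation:
BFS from (row=8, col=0) until reaching (row=0, col=1):
  Distance 0: (row=8, col=0)
  Distance 1: (row=7, col=0), (row=8, col=1)
  Distance 2: (row=6, col=0), (row=8, col=2)
  Distance 3: (row=5, col=0), (row=6, col=1), (row=7, col=2)
  Distance 4: (row=4, col=0), (row=5, col=1)
  Distance 5: (row=3, col=0), (row=5, col=2)
  Distance 6: (row=2, col=0), (row=3, col=1), (row=4, col=2)
  Distance 7: (row=1, col=0), (row=2, col=1), (row=3, col=2)
  Distance 8: (row=1, col=1), (row=2, col=2)
  Distance 9: (row=0, col=1)  <- goal reached here
One shortest path (9 moves): (row=8, col=0) -> (row=7, col=0) -> (row=6, col=0) -> (row=5, col=0) -> (row=4, col=0) -> (row=3, col=0) -> (row=3, col=1) -> (row=2, col=1) -> (row=1, col=1) -> (row=0, col=1)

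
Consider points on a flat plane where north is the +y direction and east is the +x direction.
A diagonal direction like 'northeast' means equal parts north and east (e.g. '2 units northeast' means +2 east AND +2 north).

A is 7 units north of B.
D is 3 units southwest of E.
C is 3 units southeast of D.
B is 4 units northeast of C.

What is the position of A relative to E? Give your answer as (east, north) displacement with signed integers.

Place E at the origin (east=0, north=0).
  D is 3 units southwest of E: delta (east=-3, north=-3); D at (east=-3, north=-3).
  C is 3 units southeast of D: delta (east=+3, north=-3); C at (east=0, north=-6).
  B is 4 units northeast of C: delta (east=+4, north=+4); B at (east=4, north=-2).
  A is 7 units north of B: delta (east=+0, north=+7); A at (east=4, north=5).
Therefore A relative to E: (east=4, north=5).

Answer: A is at (east=4, north=5) relative to E.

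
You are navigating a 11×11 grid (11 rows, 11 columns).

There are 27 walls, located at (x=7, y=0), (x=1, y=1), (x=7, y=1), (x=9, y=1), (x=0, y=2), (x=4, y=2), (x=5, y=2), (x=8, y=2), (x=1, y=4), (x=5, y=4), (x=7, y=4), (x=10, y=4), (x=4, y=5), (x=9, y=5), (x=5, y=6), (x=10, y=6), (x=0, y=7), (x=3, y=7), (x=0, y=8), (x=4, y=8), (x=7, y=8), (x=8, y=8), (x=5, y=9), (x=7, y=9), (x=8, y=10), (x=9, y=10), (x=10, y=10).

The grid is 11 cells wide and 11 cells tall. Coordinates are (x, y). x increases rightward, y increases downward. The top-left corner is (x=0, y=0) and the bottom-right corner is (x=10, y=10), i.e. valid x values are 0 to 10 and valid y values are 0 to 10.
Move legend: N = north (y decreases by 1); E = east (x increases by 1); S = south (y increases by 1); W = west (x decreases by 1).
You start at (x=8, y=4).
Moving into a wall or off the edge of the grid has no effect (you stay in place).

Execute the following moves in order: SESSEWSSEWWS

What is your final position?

Start: (x=8, y=4)
  S (south): (x=8, y=4) -> (x=8, y=5)
  E (east): blocked, stay at (x=8, y=5)
  S (south): (x=8, y=5) -> (x=8, y=6)
  S (south): (x=8, y=6) -> (x=8, y=7)
  E (east): (x=8, y=7) -> (x=9, y=7)
  W (west): (x=9, y=7) -> (x=8, y=7)
  S (south): blocked, stay at (x=8, y=7)
  S (south): blocked, stay at (x=8, y=7)
  E (east): (x=8, y=7) -> (x=9, y=7)
  W (west): (x=9, y=7) -> (x=8, y=7)
  W (west): (x=8, y=7) -> (x=7, y=7)
  S (south): blocked, stay at (x=7, y=7)
Final: (x=7, y=7)

Answer: Final position: (x=7, y=7)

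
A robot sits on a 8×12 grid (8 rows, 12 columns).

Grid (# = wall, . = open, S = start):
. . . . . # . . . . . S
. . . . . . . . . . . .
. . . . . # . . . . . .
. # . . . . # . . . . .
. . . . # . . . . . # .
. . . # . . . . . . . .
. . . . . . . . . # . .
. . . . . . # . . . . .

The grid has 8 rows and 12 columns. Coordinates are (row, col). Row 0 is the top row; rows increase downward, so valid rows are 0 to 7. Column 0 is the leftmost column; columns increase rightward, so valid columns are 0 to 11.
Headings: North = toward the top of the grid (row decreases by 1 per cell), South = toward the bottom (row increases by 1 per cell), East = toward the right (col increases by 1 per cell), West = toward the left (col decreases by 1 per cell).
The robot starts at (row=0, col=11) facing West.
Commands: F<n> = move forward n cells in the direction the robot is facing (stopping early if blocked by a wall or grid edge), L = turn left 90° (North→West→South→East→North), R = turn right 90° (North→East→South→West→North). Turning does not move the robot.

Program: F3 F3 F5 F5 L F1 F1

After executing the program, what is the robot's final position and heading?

Answer: Final position: (row=2, col=6), facing South

Derivation:
Start: (row=0, col=11), facing West
  F3: move forward 3, now at (row=0, col=8)
  F3: move forward 2/3 (blocked), now at (row=0, col=6)
  F5: move forward 0/5 (blocked), now at (row=0, col=6)
  F5: move forward 0/5 (blocked), now at (row=0, col=6)
  L: turn left, now facing South
  F1: move forward 1, now at (row=1, col=6)
  F1: move forward 1, now at (row=2, col=6)
Final: (row=2, col=6), facing South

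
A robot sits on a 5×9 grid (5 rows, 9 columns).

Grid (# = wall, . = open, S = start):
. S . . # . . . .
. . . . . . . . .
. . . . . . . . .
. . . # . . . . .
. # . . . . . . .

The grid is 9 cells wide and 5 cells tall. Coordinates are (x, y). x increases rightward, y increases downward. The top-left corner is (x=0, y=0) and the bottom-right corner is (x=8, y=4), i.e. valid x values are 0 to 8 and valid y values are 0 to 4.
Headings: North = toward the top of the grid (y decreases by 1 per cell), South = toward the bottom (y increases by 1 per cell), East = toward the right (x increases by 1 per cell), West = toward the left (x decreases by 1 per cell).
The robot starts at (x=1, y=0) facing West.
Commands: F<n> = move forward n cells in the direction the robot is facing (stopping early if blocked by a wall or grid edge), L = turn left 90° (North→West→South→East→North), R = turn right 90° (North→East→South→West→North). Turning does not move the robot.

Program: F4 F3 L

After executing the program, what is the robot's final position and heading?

Start: (x=1, y=0), facing West
  F4: move forward 1/4 (blocked), now at (x=0, y=0)
  F3: move forward 0/3 (blocked), now at (x=0, y=0)
  L: turn left, now facing South
Final: (x=0, y=0), facing South

Answer: Final position: (x=0, y=0), facing South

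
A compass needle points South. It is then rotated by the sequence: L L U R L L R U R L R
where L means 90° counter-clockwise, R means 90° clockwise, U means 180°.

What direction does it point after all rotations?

Start: South
  L (left (90° counter-clockwise)) -> East
  L (left (90° counter-clockwise)) -> North
  U (U-turn (180°)) -> South
  R (right (90° clockwise)) -> West
  L (left (90° counter-clockwise)) -> South
  L (left (90° counter-clockwise)) -> East
  R (right (90° clockwise)) -> South
  U (U-turn (180°)) -> North
  R (right (90° clockwise)) -> East
  L (left (90° counter-clockwise)) -> North
  R (right (90° clockwise)) -> East
Final: East

Answer: Final heading: East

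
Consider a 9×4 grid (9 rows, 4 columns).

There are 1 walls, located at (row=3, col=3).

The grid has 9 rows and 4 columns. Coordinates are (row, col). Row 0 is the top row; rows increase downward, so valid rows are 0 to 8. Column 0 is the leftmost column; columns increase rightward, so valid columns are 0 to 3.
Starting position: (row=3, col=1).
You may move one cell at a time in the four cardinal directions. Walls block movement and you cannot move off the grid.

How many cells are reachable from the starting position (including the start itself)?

Answer: Reachable cells: 35

Derivation:
BFS flood-fill from (row=3, col=1):
  Distance 0: (row=3, col=1)
  Distance 1: (row=2, col=1), (row=3, col=0), (row=3, col=2), (row=4, col=1)
  Distance 2: (row=1, col=1), (row=2, col=0), (row=2, col=2), (row=4, col=0), (row=4, col=2), (row=5, col=1)
  Distance 3: (row=0, col=1), (row=1, col=0), (row=1, col=2), (row=2, col=3), (row=4, col=3), (row=5, col=0), (row=5, col=2), (row=6, col=1)
  Distance 4: (row=0, col=0), (row=0, col=2), (row=1, col=3), (row=5, col=3), (row=6, col=0), (row=6, col=2), (row=7, col=1)
  Distance 5: (row=0, col=3), (row=6, col=3), (row=7, col=0), (row=7, col=2), (row=8, col=1)
  Distance 6: (row=7, col=3), (row=8, col=0), (row=8, col=2)
  Distance 7: (row=8, col=3)
Total reachable: 35 (grid has 35 open cells total)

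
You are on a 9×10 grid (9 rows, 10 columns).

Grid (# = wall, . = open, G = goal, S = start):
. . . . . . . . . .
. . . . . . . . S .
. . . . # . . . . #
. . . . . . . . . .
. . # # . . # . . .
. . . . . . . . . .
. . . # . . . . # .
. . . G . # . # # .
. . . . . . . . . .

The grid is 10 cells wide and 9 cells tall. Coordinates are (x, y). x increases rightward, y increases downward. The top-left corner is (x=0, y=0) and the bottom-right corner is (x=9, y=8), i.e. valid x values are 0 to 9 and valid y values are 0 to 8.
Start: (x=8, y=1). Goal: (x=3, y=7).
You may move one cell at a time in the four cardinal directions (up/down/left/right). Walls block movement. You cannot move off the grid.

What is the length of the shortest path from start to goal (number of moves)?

BFS from (x=8, y=1) until reaching (x=3, y=7):
  Distance 0: (x=8, y=1)
  Distance 1: (x=8, y=0), (x=7, y=1), (x=9, y=1), (x=8, y=2)
  Distance 2: (x=7, y=0), (x=9, y=0), (x=6, y=1), (x=7, y=2), (x=8, y=3)
  Distance 3: (x=6, y=0), (x=5, y=1), (x=6, y=2), (x=7, y=3), (x=9, y=3), (x=8, y=4)
  Distance 4: (x=5, y=0), (x=4, y=1), (x=5, y=2), (x=6, y=3), (x=7, y=4), (x=9, y=4), (x=8, y=5)
  Distance 5: (x=4, y=0), (x=3, y=1), (x=5, y=3), (x=7, y=5), (x=9, y=5)
  Distance 6: (x=3, y=0), (x=2, y=1), (x=3, y=2), (x=4, y=3), (x=5, y=4), (x=6, y=5), (x=7, y=6), (x=9, y=6)
  Distance 7: (x=2, y=0), (x=1, y=1), (x=2, y=2), (x=3, y=3), (x=4, y=4), (x=5, y=5), (x=6, y=6), (x=9, y=7)
  Distance 8: (x=1, y=0), (x=0, y=1), (x=1, y=2), (x=2, y=3), (x=4, y=5), (x=5, y=6), (x=6, y=7), (x=9, y=8)
  Distance 9: (x=0, y=0), (x=0, y=2), (x=1, y=3), (x=3, y=5), (x=4, y=6), (x=6, y=8), (x=8, y=8)
  Distance 10: (x=0, y=3), (x=1, y=4), (x=2, y=5), (x=4, y=7), (x=5, y=8), (x=7, y=8)
  Distance 11: (x=0, y=4), (x=1, y=5), (x=2, y=6), (x=3, y=7), (x=4, y=8)  <- goal reached here
One shortest path (11 moves): (x=8, y=1) -> (x=7, y=1) -> (x=6, y=1) -> (x=5, y=1) -> (x=5, y=2) -> (x=5, y=3) -> (x=4, y=3) -> (x=4, y=4) -> (x=4, y=5) -> (x=4, y=6) -> (x=4, y=7) -> (x=3, y=7)

Answer: Shortest path length: 11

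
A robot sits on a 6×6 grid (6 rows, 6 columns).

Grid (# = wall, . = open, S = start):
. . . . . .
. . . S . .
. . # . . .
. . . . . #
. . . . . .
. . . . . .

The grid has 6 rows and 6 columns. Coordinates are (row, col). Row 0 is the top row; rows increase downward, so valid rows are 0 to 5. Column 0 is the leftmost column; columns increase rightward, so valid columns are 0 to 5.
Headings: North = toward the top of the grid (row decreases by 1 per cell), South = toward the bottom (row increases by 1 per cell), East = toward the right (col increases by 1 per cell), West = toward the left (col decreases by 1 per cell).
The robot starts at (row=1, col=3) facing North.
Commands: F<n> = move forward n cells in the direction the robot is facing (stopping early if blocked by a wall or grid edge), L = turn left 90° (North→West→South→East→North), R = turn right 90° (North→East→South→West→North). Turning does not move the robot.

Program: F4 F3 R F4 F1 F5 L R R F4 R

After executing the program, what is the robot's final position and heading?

Answer: Final position: (row=2, col=5), facing West

Derivation:
Start: (row=1, col=3), facing North
  F4: move forward 1/4 (blocked), now at (row=0, col=3)
  F3: move forward 0/3 (blocked), now at (row=0, col=3)
  R: turn right, now facing East
  F4: move forward 2/4 (blocked), now at (row=0, col=5)
  F1: move forward 0/1 (blocked), now at (row=0, col=5)
  F5: move forward 0/5 (blocked), now at (row=0, col=5)
  L: turn left, now facing North
  R: turn right, now facing East
  R: turn right, now facing South
  F4: move forward 2/4 (blocked), now at (row=2, col=5)
  R: turn right, now facing West
Final: (row=2, col=5), facing West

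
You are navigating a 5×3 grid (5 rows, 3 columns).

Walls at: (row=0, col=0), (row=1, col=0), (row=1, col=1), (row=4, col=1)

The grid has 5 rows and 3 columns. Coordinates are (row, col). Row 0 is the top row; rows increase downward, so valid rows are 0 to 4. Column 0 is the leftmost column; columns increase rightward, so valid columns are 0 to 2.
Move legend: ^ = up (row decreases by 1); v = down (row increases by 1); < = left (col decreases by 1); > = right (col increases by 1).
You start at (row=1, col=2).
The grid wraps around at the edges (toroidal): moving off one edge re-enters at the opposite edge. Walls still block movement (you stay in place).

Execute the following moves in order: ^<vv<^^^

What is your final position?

Answer: Final position: (row=0, col=1)

Derivation:
Start: (row=1, col=2)
  ^ (up): (row=1, col=2) -> (row=0, col=2)
  < (left): (row=0, col=2) -> (row=0, col=1)
  v (down): blocked, stay at (row=0, col=1)
  v (down): blocked, stay at (row=0, col=1)
  < (left): blocked, stay at (row=0, col=1)
  [×3]^ (up): blocked, stay at (row=0, col=1)
Final: (row=0, col=1)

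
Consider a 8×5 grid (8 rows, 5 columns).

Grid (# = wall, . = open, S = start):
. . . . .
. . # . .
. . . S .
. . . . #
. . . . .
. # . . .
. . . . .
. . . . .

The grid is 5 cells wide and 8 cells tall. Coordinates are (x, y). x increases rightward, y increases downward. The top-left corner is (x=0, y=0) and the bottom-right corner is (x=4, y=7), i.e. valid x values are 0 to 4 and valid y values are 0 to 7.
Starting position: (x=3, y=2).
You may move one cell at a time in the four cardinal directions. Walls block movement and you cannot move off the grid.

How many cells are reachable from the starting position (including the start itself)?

Answer: Reachable cells: 37

Derivation:
BFS flood-fill from (x=3, y=2):
  Distance 0: (x=3, y=2)
  Distance 1: (x=3, y=1), (x=2, y=2), (x=4, y=2), (x=3, y=3)
  Distance 2: (x=3, y=0), (x=4, y=1), (x=1, y=2), (x=2, y=3), (x=3, y=4)
  Distance 3: (x=2, y=0), (x=4, y=0), (x=1, y=1), (x=0, y=2), (x=1, y=3), (x=2, y=4), (x=4, y=4), (x=3, y=5)
  Distance 4: (x=1, y=0), (x=0, y=1), (x=0, y=3), (x=1, y=4), (x=2, y=5), (x=4, y=5), (x=3, y=6)
  Distance 5: (x=0, y=0), (x=0, y=4), (x=2, y=6), (x=4, y=6), (x=3, y=7)
  Distance 6: (x=0, y=5), (x=1, y=6), (x=2, y=7), (x=4, y=7)
  Distance 7: (x=0, y=6), (x=1, y=7)
  Distance 8: (x=0, y=7)
Total reachable: 37 (grid has 37 open cells total)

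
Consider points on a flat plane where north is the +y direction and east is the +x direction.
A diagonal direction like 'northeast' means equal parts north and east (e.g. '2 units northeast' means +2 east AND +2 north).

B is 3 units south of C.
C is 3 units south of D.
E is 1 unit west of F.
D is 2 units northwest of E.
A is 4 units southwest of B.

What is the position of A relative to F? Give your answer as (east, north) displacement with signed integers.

Answer: A is at (east=-7, north=-8) relative to F.

Derivation:
Place F at the origin (east=0, north=0).
  E is 1 unit west of F: delta (east=-1, north=+0); E at (east=-1, north=0).
  D is 2 units northwest of E: delta (east=-2, north=+2); D at (east=-3, north=2).
  C is 3 units south of D: delta (east=+0, north=-3); C at (east=-3, north=-1).
  B is 3 units south of C: delta (east=+0, north=-3); B at (east=-3, north=-4).
  A is 4 units southwest of B: delta (east=-4, north=-4); A at (east=-7, north=-8).
Therefore A relative to F: (east=-7, north=-8).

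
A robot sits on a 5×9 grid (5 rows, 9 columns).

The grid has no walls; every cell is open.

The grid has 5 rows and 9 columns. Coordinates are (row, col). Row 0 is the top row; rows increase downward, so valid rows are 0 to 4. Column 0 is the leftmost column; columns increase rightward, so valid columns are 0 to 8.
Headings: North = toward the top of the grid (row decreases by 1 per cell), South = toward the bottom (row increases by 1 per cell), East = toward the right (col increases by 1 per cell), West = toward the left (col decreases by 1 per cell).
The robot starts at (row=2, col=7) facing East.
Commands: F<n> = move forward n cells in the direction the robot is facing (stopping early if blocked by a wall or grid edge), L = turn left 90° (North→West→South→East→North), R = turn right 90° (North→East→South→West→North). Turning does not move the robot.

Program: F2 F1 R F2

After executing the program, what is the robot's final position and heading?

Answer: Final position: (row=4, col=8), facing South

Derivation:
Start: (row=2, col=7), facing East
  F2: move forward 1/2 (blocked), now at (row=2, col=8)
  F1: move forward 0/1 (blocked), now at (row=2, col=8)
  R: turn right, now facing South
  F2: move forward 2, now at (row=4, col=8)
Final: (row=4, col=8), facing South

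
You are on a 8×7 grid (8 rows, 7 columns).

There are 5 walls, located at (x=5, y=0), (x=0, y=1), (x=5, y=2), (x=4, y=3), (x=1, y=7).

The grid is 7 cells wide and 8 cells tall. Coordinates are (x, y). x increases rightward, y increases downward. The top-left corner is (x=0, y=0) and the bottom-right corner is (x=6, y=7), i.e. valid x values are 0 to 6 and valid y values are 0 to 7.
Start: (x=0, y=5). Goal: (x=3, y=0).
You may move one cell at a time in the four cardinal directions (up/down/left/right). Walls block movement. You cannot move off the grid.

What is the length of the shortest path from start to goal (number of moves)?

Answer: Shortest path length: 8

Derivation:
BFS from (x=0, y=5) until reaching (x=3, y=0):
  Distance 0: (x=0, y=5)
  Distance 1: (x=0, y=4), (x=1, y=5), (x=0, y=6)
  Distance 2: (x=0, y=3), (x=1, y=4), (x=2, y=5), (x=1, y=6), (x=0, y=7)
  Distance 3: (x=0, y=2), (x=1, y=3), (x=2, y=4), (x=3, y=5), (x=2, y=6)
  Distance 4: (x=1, y=2), (x=2, y=3), (x=3, y=4), (x=4, y=5), (x=3, y=6), (x=2, y=7)
  Distance 5: (x=1, y=1), (x=2, y=2), (x=3, y=3), (x=4, y=4), (x=5, y=5), (x=4, y=6), (x=3, y=7)
  Distance 6: (x=1, y=0), (x=2, y=1), (x=3, y=2), (x=5, y=4), (x=6, y=5), (x=5, y=6), (x=4, y=7)
  Distance 7: (x=0, y=0), (x=2, y=0), (x=3, y=1), (x=4, y=2), (x=5, y=3), (x=6, y=4), (x=6, y=6), (x=5, y=7)
  Distance 8: (x=3, y=0), (x=4, y=1), (x=6, y=3), (x=6, y=7)  <- goal reached here
One shortest path (8 moves): (x=0, y=5) -> (x=1, y=5) -> (x=2, y=5) -> (x=3, y=5) -> (x=3, y=4) -> (x=3, y=3) -> (x=3, y=2) -> (x=3, y=1) -> (x=3, y=0)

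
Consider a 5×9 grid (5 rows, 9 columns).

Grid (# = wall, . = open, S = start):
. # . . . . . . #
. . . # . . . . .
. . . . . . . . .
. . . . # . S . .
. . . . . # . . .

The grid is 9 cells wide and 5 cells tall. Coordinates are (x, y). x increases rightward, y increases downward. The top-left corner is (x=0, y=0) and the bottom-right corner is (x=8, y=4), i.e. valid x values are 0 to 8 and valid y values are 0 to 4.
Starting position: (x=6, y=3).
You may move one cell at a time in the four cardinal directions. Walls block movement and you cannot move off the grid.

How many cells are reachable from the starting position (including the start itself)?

BFS flood-fill from (x=6, y=3):
  Distance 0: (x=6, y=3)
  Distance 1: (x=6, y=2), (x=5, y=3), (x=7, y=3), (x=6, y=4)
  Distance 2: (x=6, y=1), (x=5, y=2), (x=7, y=2), (x=8, y=3), (x=7, y=4)
  Distance 3: (x=6, y=0), (x=5, y=1), (x=7, y=1), (x=4, y=2), (x=8, y=2), (x=8, y=4)
  Distance 4: (x=5, y=0), (x=7, y=0), (x=4, y=1), (x=8, y=1), (x=3, y=2)
  Distance 5: (x=4, y=0), (x=2, y=2), (x=3, y=3)
  Distance 6: (x=3, y=0), (x=2, y=1), (x=1, y=2), (x=2, y=3), (x=3, y=4)
  Distance 7: (x=2, y=0), (x=1, y=1), (x=0, y=2), (x=1, y=3), (x=2, y=4), (x=4, y=4)
  Distance 8: (x=0, y=1), (x=0, y=3), (x=1, y=4)
  Distance 9: (x=0, y=0), (x=0, y=4)
Total reachable: 40 (grid has 40 open cells total)

Answer: Reachable cells: 40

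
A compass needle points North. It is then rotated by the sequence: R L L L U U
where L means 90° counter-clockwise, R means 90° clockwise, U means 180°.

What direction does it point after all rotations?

Answer: Final heading: South

Derivation:
Start: North
  R (right (90° clockwise)) -> East
  L (left (90° counter-clockwise)) -> North
  L (left (90° counter-clockwise)) -> West
  L (left (90° counter-clockwise)) -> South
  U (U-turn (180°)) -> North
  U (U-turn (180°)) -> South
Final: South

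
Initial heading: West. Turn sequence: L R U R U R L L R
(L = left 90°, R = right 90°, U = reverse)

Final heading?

Start: West
  L (left (90° counter-clockwise)) -> South
  R (right (90° clockwise)) -> West
  U (U-turn (180°)) -> East
  R (right (90° clockwise)) -> South
  U (U-turn (180°)) -> North
  R (right (90° clockwise)) -> East
  L (left (90° counter-clockwise)) -> North
  L (left (90° counter-clockwise)) -> West
  R (right (90° clockwise)) -> North
Final: North

Answer: Final heading: North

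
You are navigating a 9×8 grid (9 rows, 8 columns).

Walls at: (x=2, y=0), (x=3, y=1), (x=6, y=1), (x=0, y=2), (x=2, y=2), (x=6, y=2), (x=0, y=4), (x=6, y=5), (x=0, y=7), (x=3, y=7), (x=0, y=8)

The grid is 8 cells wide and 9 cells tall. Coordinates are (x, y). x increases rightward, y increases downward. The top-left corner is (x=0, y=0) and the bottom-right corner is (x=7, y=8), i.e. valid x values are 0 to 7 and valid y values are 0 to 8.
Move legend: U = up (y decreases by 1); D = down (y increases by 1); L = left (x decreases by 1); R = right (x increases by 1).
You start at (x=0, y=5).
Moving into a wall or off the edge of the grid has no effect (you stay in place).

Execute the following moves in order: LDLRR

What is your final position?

Answer: Final position: (x=2, y=6)

Derivation:
Start: (x=0, y=5)
  L (left): blocked, stay at (x=0, y=5)
  D (down): (x=0, y=5) -> (x=0, y=6)
  L (left): blocked, stay at (x=0, y=6)
  R (right): (x=0, y=6) -> (x=1, y=6)
  R (right): (x=1, y=6) -> (x=2, y=6)
Final: (x=2, y=6)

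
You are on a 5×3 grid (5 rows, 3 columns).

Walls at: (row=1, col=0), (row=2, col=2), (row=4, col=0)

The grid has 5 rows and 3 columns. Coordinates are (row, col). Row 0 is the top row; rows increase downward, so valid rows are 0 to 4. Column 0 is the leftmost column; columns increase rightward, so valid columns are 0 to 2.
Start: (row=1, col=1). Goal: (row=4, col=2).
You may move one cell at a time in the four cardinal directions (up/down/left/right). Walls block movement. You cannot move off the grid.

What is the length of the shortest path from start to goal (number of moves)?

Answer: Shortest path length: 4

Derivation:
BFS from (row=1, col=1) until reaching (row=4, col=2):
  Distance 0: (row=1, col=1)
  Distance 1: (row=0, col=1), (row=1, col=2), (row=2, col=1)
  Distance 2: (row=0, col=0), (row=0, col=2), (row=2, col=0), (row=3, col=1)
  Distance 3: (row=3, col=0), (row=3, col=2), (row=4, col=1)
  Distance 4: (row=4, col=2)  <- goal reached here
One shortest path (4 moves): (row=1, col=1) -> (row=2, col=1) -> (row=3, col=1) -> (row=3, col=2) -> (row=4, col=2)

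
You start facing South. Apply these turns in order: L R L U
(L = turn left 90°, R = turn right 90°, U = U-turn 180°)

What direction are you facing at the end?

Start: South
  L (left (90° counter-clockwise)) -> East
  R (right (90° clockwise)) -> South
  L (left (90° counter-clockwise)) -> East
  U (U-turn (180°)) -> West
Final: West

Answer: Final heading: West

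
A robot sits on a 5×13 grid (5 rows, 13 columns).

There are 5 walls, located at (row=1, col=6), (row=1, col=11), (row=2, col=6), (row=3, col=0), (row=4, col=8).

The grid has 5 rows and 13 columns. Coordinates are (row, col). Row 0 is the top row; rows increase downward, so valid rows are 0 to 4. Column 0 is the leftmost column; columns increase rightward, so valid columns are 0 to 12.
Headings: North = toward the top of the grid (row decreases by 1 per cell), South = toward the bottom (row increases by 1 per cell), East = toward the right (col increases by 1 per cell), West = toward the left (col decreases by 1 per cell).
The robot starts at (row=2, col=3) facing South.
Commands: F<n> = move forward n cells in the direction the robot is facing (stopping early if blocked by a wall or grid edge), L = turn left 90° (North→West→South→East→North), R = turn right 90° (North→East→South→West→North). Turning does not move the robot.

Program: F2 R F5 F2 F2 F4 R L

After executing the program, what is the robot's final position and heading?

Answer: Final position: (row=4, col=0), facing West

Derivation:
Start: (row=2, col=3), facing South
  F2: move forward 2, now at (row=4, col=3)
  R: turn right, now facing West
  F5: move forward 3/5 (blocked), now at (row=4, col=0)
  F2: move forward 0/2 (blocked), now at (row=4, col=0)
  F2: move forward 0/2 (blocked), now at (row=4, col=0)
  F4: move forward 0/4 (blocked), now at (row=4, col=0)
  R: turn right, now facing North
  L: turn left, now facing West
Final: (row=4, col=0), facing West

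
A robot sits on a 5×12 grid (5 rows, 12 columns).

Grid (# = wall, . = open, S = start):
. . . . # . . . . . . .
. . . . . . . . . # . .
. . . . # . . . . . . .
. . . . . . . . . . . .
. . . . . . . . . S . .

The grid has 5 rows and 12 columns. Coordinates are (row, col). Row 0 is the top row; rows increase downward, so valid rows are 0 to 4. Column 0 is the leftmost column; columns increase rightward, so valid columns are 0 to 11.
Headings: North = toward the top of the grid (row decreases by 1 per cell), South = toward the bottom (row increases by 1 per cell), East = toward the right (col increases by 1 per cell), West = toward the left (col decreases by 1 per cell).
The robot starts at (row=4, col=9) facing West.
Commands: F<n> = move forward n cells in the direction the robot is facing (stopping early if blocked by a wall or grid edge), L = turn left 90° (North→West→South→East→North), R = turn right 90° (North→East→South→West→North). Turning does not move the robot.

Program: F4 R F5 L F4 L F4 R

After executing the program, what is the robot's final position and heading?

Answer: Final position: (row=4, col=5), facing West

Derivation:
Start: (row=4, col=9), facing West
  F4: move forward 4, now at (row=4, col=5)
  R: turn right, now facing North
  F5: move forward 4/5 (blocked), now at (row=0, col=5)
  L: turn left, now facing West
  F4: move forward 0/4 (blocked), now at (row=0, col=5)
  L: turn left, now facing South
  F4: move forward 4, now at (row=4, col=5)
  R: turn right, now facing West
Final: (row=4, col=5), facing West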